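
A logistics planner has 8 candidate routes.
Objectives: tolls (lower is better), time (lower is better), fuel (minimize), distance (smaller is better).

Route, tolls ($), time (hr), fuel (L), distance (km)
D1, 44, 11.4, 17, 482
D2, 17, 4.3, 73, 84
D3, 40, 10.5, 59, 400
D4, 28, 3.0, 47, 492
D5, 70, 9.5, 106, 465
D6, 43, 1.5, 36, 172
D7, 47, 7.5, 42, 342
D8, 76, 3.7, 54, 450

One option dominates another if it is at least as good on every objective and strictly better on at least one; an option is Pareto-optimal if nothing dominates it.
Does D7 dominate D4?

No

D7 vs D4: D7 is worse on tolls (47 vs 28), so it does not dominate D4.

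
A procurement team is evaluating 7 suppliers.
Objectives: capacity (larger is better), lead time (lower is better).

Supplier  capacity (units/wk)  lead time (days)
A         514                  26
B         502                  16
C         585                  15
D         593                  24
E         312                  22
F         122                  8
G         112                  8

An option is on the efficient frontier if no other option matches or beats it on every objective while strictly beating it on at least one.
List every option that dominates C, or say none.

none

A: worse on capacity (514 vs 585).
B: worse on capacity (502 vs 585).
D: worse on lead time (24 vs 15).
E: worse on capacity (312 vs 585).
F: worse on capacity (122 vs 585).
G: worse on capacity (112 vs 585).
No option dominates C.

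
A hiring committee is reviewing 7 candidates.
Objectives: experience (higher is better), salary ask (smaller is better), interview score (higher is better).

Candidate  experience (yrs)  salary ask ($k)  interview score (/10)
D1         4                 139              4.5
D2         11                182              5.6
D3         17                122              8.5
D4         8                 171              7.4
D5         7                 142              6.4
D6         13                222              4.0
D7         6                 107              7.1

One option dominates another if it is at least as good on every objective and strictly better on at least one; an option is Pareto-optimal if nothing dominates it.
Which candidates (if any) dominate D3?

D1: worse on experience (4 vs 17).
D2: worse on experience (11 vs 17).
D4: worse on experience (8 vs 17).
D5: worse on experience (7 vs 17).
D6: worse on experience (13 vs 17).
D7: worse on experience (6 vs 17).
No option dominates D3.

none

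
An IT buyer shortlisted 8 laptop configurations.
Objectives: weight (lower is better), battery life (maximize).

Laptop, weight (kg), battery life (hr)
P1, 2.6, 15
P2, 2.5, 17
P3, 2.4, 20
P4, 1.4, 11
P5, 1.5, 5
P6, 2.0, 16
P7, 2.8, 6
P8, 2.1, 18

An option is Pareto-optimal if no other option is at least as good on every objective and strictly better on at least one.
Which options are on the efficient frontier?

P1: dominated by P2 (weight 2.5≤2.6, battery life 17≥15).
P2: dominated by P3 (weight 2.4≤2.5, battery life 20≥17).
P3: not dominated (best battery life).
P4: not dominated (best weight).
P5: dominated by P4 (weight 1.4≤1.5, battery life 11≥5).
P6: not dominated.
P7: dominated by P1 (weight 2.6≤2.8, battery life 15≥6).
P8: not dominated.

P3, P4, P6, P8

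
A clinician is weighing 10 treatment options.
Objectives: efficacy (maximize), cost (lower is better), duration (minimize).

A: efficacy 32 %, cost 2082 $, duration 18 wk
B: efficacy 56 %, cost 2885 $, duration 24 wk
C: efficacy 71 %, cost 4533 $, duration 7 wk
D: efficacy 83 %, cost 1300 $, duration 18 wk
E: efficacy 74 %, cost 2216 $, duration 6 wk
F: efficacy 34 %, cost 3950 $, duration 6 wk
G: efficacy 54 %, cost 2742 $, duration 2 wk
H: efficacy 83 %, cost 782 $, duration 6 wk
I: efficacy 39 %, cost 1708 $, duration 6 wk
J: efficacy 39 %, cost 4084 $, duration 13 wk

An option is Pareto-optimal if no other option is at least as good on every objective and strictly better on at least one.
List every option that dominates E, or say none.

H: efficacy 83≥74, cost 782≤2216, duration 6≤6 — dominates E.
Others (A, B, C, D, F, G, I, J) are each worse than E on at least one objective.

H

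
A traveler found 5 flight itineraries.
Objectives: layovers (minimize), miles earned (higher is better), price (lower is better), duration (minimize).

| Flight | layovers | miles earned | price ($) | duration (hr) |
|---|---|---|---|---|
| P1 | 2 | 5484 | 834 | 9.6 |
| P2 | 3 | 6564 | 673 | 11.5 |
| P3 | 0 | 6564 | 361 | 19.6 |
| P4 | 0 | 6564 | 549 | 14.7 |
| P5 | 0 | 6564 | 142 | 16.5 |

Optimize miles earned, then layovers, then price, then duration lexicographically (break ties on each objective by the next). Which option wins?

P5

First maximize miles earned: best is 6564, kept {P2, P3, P4, P5}.
Then minimize layovers: best is 0, kept {P3, P4, P5}.
Then minimize price: best is 142, kept {P5}.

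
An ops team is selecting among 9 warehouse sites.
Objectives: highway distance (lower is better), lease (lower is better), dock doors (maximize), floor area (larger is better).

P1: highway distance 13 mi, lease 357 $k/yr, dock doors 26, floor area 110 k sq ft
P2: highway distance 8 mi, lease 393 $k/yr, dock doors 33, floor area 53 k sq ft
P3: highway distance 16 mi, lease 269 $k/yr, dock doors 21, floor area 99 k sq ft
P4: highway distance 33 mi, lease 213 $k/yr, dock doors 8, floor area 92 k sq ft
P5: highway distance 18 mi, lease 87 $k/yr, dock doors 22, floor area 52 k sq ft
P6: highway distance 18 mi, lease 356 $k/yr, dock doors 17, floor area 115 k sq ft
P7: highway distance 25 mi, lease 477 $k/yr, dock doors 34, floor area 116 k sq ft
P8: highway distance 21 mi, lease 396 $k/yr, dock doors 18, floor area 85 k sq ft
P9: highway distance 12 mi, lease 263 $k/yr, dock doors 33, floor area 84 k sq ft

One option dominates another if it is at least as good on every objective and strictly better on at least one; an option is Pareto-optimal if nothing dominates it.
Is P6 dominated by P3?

No

P3 vs P6: P3 is worse on floor area (99 vs 115), so it does not dominate P6.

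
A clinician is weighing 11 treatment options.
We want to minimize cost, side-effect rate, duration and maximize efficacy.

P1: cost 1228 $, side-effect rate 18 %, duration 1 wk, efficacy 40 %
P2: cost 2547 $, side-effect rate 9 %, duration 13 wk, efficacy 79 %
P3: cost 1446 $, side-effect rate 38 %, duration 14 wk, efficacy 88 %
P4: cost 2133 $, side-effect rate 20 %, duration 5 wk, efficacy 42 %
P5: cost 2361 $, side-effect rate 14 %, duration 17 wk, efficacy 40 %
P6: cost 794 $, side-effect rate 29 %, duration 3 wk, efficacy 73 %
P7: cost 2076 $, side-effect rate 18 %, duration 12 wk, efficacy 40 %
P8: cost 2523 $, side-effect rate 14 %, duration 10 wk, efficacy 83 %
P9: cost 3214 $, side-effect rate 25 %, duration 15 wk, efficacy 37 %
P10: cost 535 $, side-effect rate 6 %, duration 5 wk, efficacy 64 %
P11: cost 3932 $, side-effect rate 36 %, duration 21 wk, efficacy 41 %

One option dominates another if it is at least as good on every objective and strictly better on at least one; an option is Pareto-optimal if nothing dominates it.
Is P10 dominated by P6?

No

P6 vs P10: P6 is worse on cost (794 vs 535), so it does not dominate P10.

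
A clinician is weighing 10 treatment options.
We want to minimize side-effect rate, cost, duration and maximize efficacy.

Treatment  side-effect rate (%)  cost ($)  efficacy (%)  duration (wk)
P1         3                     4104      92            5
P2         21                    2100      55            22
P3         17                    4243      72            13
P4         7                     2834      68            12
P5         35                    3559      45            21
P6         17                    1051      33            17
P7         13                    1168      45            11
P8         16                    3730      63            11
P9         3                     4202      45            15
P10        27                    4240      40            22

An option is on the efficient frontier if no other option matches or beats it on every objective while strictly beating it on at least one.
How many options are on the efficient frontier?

6

P1: not dominated (best efficacy).
P2: not dominated.
P3: dominated by P1 (side-effect rate 3≤17, cost 4104≤4243, efficacy 92≥72, duration 5≤13).
P4: not dominated.
P5: dominated by P4 (side-effect rate 7≤35, cost 2834≤3559, efficacy 68≥45, duration 12≤21).
P6: not dominated (best cost).
P7: not dominated.
P8: not dominated.
P9: dominated by P1 (side-effect rate 3≤3, cost 4104≤4202, efficacy 92≥45, duration 5≤15).
P10: dominated by P1 (side-effect rate 3≤27, cost 4104≤4240, efficacy 92≥40, duration 5≤22).
Pareto-optimal: P1, P2, P4, P6, P7, P8 → 6.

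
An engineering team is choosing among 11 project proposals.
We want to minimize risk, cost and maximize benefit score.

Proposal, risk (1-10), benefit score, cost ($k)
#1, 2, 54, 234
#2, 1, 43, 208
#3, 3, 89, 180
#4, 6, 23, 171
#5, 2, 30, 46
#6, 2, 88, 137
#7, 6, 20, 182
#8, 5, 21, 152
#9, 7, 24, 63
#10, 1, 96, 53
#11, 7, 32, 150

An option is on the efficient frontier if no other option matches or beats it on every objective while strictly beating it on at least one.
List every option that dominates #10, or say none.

#1: worse on risk (2 vs 1).
#2: worse on benefit score (43 vs 96).
#3: worse on risk (3 vs 1).
#4: worse on risk (6 vs 1).
#5: worse on risk (2 vs 1).
#6: worse on risk (2 vs 1).
#7: worse on risk (6 vs 1).
#8: worse on risk (5 vs 1).
#9: worse on risk (7 vs 1).
#11: worse on risk (7 vs 1).
No option dominates #10.

none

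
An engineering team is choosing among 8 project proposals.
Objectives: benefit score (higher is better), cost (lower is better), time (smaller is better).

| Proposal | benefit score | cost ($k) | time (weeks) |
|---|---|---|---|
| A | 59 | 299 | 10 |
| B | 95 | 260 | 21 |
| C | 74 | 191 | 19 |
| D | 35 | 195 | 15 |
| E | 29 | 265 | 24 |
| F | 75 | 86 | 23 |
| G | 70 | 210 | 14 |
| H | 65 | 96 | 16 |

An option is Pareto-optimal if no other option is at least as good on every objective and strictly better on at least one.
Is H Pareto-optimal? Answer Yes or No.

Yes

A: worse on benefit score (59 vs 65).
B: worse on cost (260 vs 96).
C: worse on cost (191 vs 96).
D: worse on benefit score (35 vs 65).
E: worse on benefit score (29 vs 65).
F: worse on time (23 vs 16).
G: worse on cost (210 vs 96).
No option is at least as good as H on every objective and strictly better on one.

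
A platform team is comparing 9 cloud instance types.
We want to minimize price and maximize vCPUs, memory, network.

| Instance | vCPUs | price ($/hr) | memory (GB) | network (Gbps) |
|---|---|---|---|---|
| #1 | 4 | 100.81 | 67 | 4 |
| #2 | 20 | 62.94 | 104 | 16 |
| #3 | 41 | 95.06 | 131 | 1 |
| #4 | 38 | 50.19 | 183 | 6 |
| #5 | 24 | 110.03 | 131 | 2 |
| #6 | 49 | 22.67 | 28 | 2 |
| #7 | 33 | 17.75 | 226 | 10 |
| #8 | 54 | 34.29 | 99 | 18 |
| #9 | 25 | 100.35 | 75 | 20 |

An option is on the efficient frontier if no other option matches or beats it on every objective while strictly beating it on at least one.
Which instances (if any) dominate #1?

#2: vCPUs 20≥4, price 62.94≤100.81, memory 104≥67, network 16≥4 — dominates #1.
#4: vCPUs 38≥4, price 50.19≤100.81, memory 183≥67, network 6≥4 — dominates #1.
#7: vCPUs 33≥4, price 17.75≤100.81, memory 226≥67, network 10≥4 — dominates #1.
#8: vCPUs 54≥4, price 34.29≤100.81, memory 99≥67, network 18≥4 — dominates #1.
#9: vCPUs 25≥4, price 100.35≤100.81, memory 75≥67, network 20≥4 — dominates #1.
Others (#3, #5, #6) are each worse than #1 on at least one objective.

#2, #4, #7, #8, #9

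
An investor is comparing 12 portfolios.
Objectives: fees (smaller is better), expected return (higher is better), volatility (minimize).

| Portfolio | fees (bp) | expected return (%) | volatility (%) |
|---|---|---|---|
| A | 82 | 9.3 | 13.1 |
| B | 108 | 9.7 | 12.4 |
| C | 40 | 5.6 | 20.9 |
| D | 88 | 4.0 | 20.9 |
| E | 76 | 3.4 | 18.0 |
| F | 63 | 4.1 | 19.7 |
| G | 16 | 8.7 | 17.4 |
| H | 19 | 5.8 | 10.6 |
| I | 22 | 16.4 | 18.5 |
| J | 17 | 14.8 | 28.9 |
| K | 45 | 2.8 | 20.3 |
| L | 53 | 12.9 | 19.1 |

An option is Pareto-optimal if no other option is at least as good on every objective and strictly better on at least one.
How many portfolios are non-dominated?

6

A: not dominated.
B: not dominated.
C: dominated by G (fees 16≤40, expected return 8.7≥5.6, volatility 17.4≤20.9).
D: dominated by A (fees 82≤88, expected return 9.3≥4.0, volatility 13.1≤20.9).
E: dominated by G (fees 16≤76, expected return 8.7≥3.4, volatility 17.4≤18.0).
F: dominated by G (fees 16≤63, expected return 8.7≥4.1, volatility 17.4≤19.7).
G: not dominated (best fees).
H: not dominated (best volatility).
I: not dominated (best expected return).
J: not dominated.
K: dominated by G (fees 16≤45, expected return 8.7≥2.8, volatility 17.4≤20.3).
L: dominated by I (fees 22≤53, expected return 16.4≥12.9, volatility 18.5≤19.1).
Pareto-optimal: A, B, G, H, I, J → 6.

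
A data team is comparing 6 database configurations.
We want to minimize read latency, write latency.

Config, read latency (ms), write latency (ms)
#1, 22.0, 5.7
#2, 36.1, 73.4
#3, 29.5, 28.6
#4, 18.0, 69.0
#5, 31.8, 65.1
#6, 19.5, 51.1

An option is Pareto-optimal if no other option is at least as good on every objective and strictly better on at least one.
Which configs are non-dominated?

#1, #4, #6

#1: not dominated (best write latency).
#2: dominated by #1 (read latency 22.0≤36.1, write latency 5.7≤73.4).
#3: dominated by #1 (read latency 22.0≤29.5, write latency 5.7≤28.6).
#4: not dominated (best read latency).
#5: dominated by #1 (read latency 22.0≤31.8, write latency 5.7≤65.1).
#6: not dominated.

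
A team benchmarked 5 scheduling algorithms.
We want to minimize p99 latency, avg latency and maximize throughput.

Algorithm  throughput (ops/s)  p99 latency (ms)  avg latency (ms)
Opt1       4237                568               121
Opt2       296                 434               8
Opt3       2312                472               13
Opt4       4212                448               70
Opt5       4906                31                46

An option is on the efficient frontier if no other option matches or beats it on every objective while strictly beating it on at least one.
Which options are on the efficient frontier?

Opt1: dominated by Opt5 (throughput 4906≥4237, p99 latency 31≤568, avg latency 46≤121).
Opt2: not dominated (best avg latency).
Opt3: not dominated.
Opt4: dominated by Opt5 (throughput 4906≥4212, p99 latency 31≤448, avg latency 46≤70).
Opt5: not dominated (best throughput).

Opt2, Opt3, Opt5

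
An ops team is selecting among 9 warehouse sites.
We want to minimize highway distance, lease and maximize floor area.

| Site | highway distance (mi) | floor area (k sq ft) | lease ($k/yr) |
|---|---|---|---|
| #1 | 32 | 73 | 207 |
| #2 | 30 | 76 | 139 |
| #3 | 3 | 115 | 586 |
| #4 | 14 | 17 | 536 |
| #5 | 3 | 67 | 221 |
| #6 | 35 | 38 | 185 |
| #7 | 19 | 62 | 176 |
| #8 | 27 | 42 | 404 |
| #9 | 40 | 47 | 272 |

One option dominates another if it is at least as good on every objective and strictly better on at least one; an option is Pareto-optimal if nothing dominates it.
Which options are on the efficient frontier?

#2, #3, #5, #7

#1: dominated by #2 (highway distance 30≤32, floor area 76≥73, lease 139≤207).
#2: not dominated (best lease).
#3: not dominated (best floor area).
#4: dominated by #5 (highway distance 3≤14, floor area 67≥17, lease 221≤536).
#5: not dominated.
#6: dominated by #2 (highway distance 30≤35, floor area 76≥38, lease 139≤185).
#7: not dominated.
#8: dominated by #5 (highway distance 3≤27, floor area 67≥42, lease 221≤404).
#9: dominated by #1 (highway distance 32≤40, floor area 73≥47, lease 207≤272).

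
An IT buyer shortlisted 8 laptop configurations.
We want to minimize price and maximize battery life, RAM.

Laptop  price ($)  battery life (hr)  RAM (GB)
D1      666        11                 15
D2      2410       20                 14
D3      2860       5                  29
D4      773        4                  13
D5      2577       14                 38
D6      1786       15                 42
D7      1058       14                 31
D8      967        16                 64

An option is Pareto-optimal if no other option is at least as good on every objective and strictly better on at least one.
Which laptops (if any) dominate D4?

D1: price 666≤773, battery life 11≥4, RAM 15≥13 — dominates D4.
Others (D2, D3, D5, D6, D7, D8) are each worse than D4 on at least one objective.

D1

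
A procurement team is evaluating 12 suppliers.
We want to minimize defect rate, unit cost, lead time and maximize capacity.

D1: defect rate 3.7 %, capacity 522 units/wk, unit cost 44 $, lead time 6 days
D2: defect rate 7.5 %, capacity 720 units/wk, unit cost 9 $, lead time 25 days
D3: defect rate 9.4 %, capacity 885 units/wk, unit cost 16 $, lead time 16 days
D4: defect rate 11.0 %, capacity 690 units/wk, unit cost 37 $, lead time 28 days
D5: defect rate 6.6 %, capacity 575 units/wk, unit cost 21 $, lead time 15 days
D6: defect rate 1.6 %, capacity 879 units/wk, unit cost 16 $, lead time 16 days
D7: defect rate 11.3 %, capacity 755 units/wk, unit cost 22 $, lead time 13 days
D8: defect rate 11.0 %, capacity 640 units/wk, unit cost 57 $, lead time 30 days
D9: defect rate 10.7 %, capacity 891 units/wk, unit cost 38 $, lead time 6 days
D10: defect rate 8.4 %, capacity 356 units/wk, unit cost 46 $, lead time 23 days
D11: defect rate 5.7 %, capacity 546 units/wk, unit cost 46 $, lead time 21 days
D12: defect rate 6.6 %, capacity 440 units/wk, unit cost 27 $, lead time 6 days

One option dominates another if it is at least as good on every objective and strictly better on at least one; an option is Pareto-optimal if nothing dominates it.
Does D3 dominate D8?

Yes

D3 vs D8: defect rate 9.4≤11.0, capacity 885≥640, unit cost 16≤57, lead time 16≤30 — D3 is at least as good on every objective with at least one strict improvement.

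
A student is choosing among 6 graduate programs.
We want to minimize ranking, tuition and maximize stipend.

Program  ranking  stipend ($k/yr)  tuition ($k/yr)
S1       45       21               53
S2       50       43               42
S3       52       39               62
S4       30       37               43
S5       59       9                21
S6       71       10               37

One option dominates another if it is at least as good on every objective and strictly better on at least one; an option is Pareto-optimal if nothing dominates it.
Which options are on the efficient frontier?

S2, S4, S5, S6

S1: dominated by S4 (ranking 30≤45, stipend 37≥21, tuition 43≤53).
S2: not dominated (best stipend).
S3: dominated by S2 (ranking 50≤52, stipend 43≥39, tuition 42≤62).
S4: not dominated (best ranking).
S5: not dominated (best tuition).
S6: not dominated.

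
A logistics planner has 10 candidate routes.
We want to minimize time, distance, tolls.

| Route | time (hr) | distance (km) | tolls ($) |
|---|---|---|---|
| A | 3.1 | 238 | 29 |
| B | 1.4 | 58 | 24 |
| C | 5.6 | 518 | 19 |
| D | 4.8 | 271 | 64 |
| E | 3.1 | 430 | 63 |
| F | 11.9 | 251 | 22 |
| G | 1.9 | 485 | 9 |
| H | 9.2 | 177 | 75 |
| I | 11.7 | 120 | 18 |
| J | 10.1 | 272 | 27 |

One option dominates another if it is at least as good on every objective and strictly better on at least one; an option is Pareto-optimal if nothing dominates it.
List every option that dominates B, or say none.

none

A: worse on time (3.1 vs 1.4).
C: worse on time (5.6 vs 1.4).
D: worse on time (4.8 vs 1.4).
E: worse on time (3.1 vs 1.4).
F: worse on time (11.9 vs 1.4).
G: worse on time (1.9 vs 1.4).
H: worse on time (9.2 vs 1.4).
I: worse on time (11.7 vs 1.4).
J: worse on time (10.1 vs 1.4).
No option dominates B.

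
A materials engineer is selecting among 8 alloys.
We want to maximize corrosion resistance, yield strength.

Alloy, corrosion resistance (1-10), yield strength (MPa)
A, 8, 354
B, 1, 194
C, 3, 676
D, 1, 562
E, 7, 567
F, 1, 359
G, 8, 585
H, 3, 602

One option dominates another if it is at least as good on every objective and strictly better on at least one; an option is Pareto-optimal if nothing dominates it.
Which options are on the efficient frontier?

C, G

A: dominated by G (corrosion resistance 8≥8, yield strength 585≥354).
B: dominated by A (corrosion resistance 8≥1, yield strength 354≥194).
C: not dominated (best yield strength).
D: dominated by C (corrosion resistance 3≥1, yield strength 676≥562).
E: dominated by G (corrosion resistance 8≥7, yield strength 585≥567).
F: dominated by C (corrosion resistance 3≥1, yield strength 676≥359).
G: not dominated.
H: dominated by C (corrosion resistance 3≥3, yield strength 676≥602).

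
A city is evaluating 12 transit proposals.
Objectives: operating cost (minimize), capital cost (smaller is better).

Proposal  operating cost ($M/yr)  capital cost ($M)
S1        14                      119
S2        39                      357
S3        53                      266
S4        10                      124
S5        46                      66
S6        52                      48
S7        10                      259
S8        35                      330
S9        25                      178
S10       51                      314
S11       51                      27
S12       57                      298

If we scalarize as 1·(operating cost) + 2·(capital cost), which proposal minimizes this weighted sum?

S11

S1: 1·14 + 2·119 = 252
S2: 1·39 + 2·357 = 753
S3: 1·53 + 2·266 = 585
S4: 1·10 + 2·124 = 258
S5: 1·46 + 2·66 = 178
S6: 1·52 + 2·48 = 148
S7: 1·10 + 2·259 = 528
S8: 1·35 + 2·330 = 695
S9: 1·25 + 2·178 = 381
S10: 1·51 + 2·314 = 679
S11: 1·51 + 2·27 = 105
S12: 1·57 + 2·298 = 653
Lowest: S11 at 105.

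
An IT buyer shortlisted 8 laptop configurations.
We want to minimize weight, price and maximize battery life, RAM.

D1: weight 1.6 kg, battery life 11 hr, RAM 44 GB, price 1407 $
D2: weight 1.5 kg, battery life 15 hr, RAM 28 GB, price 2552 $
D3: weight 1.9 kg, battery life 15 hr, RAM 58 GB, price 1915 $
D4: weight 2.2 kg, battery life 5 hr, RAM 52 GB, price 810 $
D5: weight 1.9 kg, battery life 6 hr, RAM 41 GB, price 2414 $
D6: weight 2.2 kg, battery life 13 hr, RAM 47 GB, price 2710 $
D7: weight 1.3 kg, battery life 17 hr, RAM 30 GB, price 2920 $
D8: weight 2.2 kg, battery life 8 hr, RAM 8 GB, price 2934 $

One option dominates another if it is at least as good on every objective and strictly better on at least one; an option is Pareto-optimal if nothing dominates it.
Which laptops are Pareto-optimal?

D1, D2, D3, D4, D7

D1: not dominated.
D2: not dominated.
D3: not dominated (best RAM).
D4: not dominated (best price).
D5: dominated by D1 (weight 1.6≤1.9, battery life 11≥6, RAM 44≥41, price 1407≤2414).
D6: dominated by D3 (weight 1.9≤2.2, battery life 15≥13, RAM 58≥47, price 1915≤2710).
D7: not dominated (best weight).
D8: dominated by D1 (weight 1.6≤2.2, battery life 11≥8, RAM 44≥8, price 1407≤2934).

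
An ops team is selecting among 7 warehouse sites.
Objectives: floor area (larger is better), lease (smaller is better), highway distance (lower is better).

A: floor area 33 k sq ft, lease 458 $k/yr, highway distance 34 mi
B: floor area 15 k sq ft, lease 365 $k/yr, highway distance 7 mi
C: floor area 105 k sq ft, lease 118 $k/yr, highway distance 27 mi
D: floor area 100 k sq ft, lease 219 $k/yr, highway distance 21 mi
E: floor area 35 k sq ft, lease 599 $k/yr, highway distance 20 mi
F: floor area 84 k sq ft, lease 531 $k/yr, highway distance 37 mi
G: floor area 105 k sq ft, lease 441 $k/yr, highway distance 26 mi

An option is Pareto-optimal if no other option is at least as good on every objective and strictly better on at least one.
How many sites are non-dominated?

A: dominated by C (floor area 105≥33, lease 118≤458, highway distance 27≤34).
B: not dominated (best highway distance).
C: not dominated (best lease).
D: not dominated.
E: not dominated.
F: dominated by C (floor area 105≥84, lease 118≤531, highway distance 27≤37).
G: not dominated.
Pareto-optimal: B, C, D, E, G → 5.

5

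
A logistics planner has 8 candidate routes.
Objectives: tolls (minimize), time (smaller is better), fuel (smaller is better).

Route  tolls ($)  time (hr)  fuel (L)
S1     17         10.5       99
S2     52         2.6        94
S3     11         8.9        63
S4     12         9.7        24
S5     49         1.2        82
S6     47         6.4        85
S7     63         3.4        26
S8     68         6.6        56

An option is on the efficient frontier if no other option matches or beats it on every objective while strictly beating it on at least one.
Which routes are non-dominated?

S1: dominated by S3 (tolls 11≤17, time 8.9≤10.5, fuel 63≤99).
S2: dominated by S5 (tolls 49≤52, time 1.2≤2.6, fuel 82≤94).
S3: not dominated (best tolls).
S4: not dominated (best fuel).
S5: not dominated (best time).
S6: not dominated.
S7: not dominated.
S8: dominated by S7 (tolls 63≤68, time 3.4≤6.6, fuel 26≤56).

S3, S4, S5, S6, S7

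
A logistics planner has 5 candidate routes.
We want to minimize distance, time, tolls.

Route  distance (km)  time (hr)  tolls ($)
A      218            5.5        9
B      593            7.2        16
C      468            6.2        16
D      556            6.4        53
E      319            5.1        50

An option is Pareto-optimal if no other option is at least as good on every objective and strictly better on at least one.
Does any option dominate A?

B: worse on distance (593 vs 218).
C: worse on distance (468 vs 218).
D: worse on distance (556 vs 218).
E: worse on distance (319 vs 218).
No option is at least as good as A on every objective and strictly better on one.

No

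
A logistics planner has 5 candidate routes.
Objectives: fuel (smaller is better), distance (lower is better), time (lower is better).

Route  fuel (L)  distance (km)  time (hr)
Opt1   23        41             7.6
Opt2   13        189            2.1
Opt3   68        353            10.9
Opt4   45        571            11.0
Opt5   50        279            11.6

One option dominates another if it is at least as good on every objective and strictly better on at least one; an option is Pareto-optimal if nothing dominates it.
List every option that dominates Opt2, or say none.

none

Opt1: worse on fuel (23 vs 13).
Opt3: worse on fuel (68 vs 13).
Opt4: worse on fuel (45 vs 13).
Opt5: worse on fuel (50 vs 13).
No option dominates Opt2.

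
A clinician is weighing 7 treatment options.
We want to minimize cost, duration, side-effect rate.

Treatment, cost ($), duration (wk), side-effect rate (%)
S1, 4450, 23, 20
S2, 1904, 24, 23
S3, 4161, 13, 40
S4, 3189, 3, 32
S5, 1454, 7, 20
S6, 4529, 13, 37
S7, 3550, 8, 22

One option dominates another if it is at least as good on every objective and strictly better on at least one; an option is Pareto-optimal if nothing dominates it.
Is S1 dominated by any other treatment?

Yes

S5 vs S1: cost 1454≤4450, duration 7≤23, side-effect rate 20≤20 — S5 is at least as good on every objective and strictly better on at least one, so S5 dominates S1.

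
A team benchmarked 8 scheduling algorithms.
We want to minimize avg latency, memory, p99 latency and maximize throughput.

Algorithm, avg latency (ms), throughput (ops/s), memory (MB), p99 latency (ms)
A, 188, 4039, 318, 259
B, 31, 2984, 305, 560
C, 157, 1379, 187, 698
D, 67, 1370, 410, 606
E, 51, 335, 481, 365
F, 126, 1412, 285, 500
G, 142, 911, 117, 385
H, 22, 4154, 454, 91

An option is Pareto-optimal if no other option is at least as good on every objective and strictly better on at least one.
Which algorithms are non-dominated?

A: not dominated.
B: not dominated.
C: not dominated.
D: dominated by B (avg latency 31≤67, throughput 2984≥1370, memory 305≤410, p99 latency 560≤606).
E: dominated by H (avg latency 22≤51, throughput 4154≥335, memory 454≤481, p99 latency 91≤365).
F: not dominated.
G: not dominated (best memory).
H: not dominated (best avg latency).

A, B, C, F, G, H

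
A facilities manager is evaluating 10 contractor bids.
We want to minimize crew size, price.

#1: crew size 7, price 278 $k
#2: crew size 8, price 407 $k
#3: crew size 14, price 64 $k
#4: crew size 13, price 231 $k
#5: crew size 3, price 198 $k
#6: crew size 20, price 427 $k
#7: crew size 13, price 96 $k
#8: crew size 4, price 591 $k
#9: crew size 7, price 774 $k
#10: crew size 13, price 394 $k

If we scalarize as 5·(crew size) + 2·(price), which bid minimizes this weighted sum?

#3

#1: 5·7 + 2·278 = 591
#2: 5·8 + 2·407 = 854
#3: 5·14 + 2·64 = 198
#4: 5·13 + 2·231 = 527
#5: 5·3 + 2·198 = 411
#6: 5·20 + 2·427 = 954
#7: 5·13 + 2·96 = 257
#8: 5·4 + 2·591 = 1202
#9: 5·7 + 2·774 = 1583
#10: 5·13 + 2·394 = 853
Lowest: #3 at 198.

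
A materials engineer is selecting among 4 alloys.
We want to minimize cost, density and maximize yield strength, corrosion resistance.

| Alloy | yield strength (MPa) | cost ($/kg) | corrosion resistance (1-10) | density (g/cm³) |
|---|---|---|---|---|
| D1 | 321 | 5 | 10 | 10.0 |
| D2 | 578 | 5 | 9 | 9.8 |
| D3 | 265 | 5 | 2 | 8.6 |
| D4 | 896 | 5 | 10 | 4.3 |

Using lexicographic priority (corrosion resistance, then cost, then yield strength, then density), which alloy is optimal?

D4

First maximize corrosion resistance: best is 10, kept {D1, D4}.
Then minimize cost: best is 5, kept {D1, D4}.
Then maximize yield strength: best is 896, kept {D4}.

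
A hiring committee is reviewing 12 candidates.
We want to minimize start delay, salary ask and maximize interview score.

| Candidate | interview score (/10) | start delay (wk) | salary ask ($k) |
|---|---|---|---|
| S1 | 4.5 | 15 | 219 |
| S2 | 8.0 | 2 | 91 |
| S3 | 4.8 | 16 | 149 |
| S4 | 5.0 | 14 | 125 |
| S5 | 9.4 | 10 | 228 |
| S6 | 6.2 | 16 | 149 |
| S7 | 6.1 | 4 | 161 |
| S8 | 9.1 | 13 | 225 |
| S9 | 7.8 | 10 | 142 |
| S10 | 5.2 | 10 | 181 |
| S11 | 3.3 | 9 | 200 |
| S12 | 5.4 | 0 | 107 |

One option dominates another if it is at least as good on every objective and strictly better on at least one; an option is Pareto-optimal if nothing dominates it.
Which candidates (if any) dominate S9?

S2: interview score 8.0≥7.8, start delay 2≤10, salary ask 91≤142 — dominates S9.
Others (S1, S3, S4, S5, S6, S7, S8, S10, S11, S12) are each worse than S9 on at least one objective.

S2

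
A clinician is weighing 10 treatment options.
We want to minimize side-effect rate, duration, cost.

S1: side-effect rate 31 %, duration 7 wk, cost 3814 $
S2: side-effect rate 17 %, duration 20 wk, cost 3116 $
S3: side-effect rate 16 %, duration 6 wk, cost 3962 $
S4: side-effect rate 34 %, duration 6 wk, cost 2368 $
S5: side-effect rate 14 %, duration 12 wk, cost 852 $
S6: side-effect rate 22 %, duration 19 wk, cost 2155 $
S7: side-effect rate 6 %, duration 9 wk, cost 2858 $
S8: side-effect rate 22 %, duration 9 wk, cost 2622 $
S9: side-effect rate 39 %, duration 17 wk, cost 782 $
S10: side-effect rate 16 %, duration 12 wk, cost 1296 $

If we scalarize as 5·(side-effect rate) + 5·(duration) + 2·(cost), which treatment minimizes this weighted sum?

S5

S1: 5·31 + 5·7 + 2·3814 = 7818
S2: 5·17 + 5·20 + 2·3116 = 6417
S3: 5·16 + 5·6 + 2·3962 = 8034
S4: 5·34 + 5·6 + 2·2368 = 4936
S5: 5·14 + 5·12 + 2·852 = 1834
S6: 5·22 + 5·19 + 2·2155 = 4515
S7: 5·6 + 5·9 + 2·2858 = 5791
S8: 5·22 + 5·9 + 2·2622 = 5399
S9: 5·39 + 5·17 + 2·782 = 1844
S10: 5·16 + 5·12 + 2·1296 = 2732
Lowest: S5 at 1834.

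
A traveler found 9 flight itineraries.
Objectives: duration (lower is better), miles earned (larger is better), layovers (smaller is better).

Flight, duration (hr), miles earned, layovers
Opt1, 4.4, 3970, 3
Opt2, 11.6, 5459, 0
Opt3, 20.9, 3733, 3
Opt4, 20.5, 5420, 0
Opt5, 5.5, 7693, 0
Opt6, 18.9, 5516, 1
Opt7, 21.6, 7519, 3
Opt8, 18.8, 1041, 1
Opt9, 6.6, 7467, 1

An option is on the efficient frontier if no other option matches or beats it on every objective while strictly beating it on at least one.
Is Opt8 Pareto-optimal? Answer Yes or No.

Opt2 vs Opt8: duration 11.6≤18.8, miles earned 5459≥1041, layovers 0≤1 — Opt2 is at least as good on every objective and strictly better on at least one, so Opt2 dominates Opt8.

No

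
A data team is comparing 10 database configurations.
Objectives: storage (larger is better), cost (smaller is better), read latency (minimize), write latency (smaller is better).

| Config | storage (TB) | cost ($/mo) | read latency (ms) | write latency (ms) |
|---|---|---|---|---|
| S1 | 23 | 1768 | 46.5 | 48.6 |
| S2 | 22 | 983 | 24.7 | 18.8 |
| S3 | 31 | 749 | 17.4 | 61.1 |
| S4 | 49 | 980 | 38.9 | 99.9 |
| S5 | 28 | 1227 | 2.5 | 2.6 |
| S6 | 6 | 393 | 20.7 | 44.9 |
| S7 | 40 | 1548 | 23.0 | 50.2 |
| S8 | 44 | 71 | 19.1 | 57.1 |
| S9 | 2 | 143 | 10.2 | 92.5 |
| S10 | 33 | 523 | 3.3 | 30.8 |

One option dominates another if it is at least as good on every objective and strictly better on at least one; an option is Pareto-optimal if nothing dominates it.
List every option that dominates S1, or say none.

S5: storage 28≥23, cost 1227≤1768, read latency 2.5≤46.5, write latency 2.6≤48.6 — dominates S1.
S10: storage 33≥23, cost 523≤1768, read latency 3.3≤46.5, write latency 30.8≤48.6 — dominates S1.
Others (S2, S3, S4, S6, S7, S8, S9) are each worse than S1 on at least one objective.

S5, S10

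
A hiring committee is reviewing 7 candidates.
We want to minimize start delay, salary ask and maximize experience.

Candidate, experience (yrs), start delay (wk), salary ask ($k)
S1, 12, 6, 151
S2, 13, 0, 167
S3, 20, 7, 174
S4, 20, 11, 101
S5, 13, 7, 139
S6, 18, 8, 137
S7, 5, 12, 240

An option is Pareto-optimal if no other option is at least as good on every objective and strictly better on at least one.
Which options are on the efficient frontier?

S1, S2, S3, S4, S5, S6

S1: not dominated.
S2: not dominated (best start delay).
S3: not dominated.
S4: not dominated (best salary ask).
S5: not dominated.
S6: not dominated.
S7: dominated by S1 (experience 12≥5, start delay 6≤12, salary ask 151≤240).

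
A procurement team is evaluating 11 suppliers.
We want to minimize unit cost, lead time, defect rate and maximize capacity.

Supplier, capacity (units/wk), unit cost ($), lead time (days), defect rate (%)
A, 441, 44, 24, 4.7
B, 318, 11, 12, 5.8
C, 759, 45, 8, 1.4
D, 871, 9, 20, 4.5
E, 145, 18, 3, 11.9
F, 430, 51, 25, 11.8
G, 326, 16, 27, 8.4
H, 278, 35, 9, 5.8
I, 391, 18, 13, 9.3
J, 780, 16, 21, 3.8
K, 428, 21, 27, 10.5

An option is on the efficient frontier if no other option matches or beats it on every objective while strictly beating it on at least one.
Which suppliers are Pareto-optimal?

B, C, D, E, H, I, J

A: dominated by D (capacity 871≥441, unit cost 9≤44, lead time 20≤24, defect rate 4.5≤4.7).
B: not dominated.
C: not dominated (best defect rate).
D: not dominated (best capacity).
E: not dominated (best lead time).
F: dominated by A (capacity 441≥430, unit cost 44≤51, lead time 24≤25, defect rate 4.7≤11.8).
G: dominated by D (capacity 871≥326, unit cost 9≤16, lead time 20≤27, defect rate 4.5≤8.4).
H: not dominated.
I: not dominated.
J: not dominated.
K: dominated by D (capacity 871≥428, unit cost 9≤21, lead time 20≤27, defect rate 4.5≤10.5).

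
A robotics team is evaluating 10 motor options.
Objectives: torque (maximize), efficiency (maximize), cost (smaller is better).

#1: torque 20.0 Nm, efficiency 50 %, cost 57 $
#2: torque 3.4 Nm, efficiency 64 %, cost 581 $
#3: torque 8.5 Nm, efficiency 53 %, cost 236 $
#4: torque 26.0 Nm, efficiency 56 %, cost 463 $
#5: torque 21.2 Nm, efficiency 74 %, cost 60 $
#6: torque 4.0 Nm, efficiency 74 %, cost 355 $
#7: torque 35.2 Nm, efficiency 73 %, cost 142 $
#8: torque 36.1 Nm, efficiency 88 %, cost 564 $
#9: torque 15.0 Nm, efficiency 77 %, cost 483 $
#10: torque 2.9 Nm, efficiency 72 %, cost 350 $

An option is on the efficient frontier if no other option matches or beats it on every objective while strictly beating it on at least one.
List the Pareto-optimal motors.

#1, #5, #7, #8, #9

#1: not dominated (best cost).
#2: dominated by #5 (torque 21.2≥3.4, efficiency 74≥64, cost 60≤581).
#3: dominated by #5 (torque 21.2≥8.5, efficiency 74≥53, cost 60≤236).
#4: dominated by #7 (torque 35.2≥26.0, efficiency 73≥56, cost 142≤463).
#5: not dominated.
#6: dominated by #5 (torque 21.2≥4.0, efficiency 74≥74, cost 60≤355).
#7: not dominated.
#8: not dominated (best torque).
#9: not dominated.
#10: dominated by #5 (torque 21.2≥2.9, efficiency 74≥72, cost 60≤350).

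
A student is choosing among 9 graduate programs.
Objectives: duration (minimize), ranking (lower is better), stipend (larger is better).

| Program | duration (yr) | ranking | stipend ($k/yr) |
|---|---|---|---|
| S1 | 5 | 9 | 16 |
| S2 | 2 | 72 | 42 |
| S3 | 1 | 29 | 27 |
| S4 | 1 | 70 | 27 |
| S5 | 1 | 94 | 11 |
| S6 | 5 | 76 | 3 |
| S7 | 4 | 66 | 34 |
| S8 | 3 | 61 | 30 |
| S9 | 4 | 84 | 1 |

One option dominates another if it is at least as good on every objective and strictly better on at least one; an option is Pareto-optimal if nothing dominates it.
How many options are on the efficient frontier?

5

S1: not dominated (best ranking).
S2: not dominated (best stipend).
S3: not dominated.
S4: dominated by S3 (duration 1≤1, ranking 29≤70, stipend 27≥27).
S5: dominated by S3 (duration 1≤1, ranking 29≤94, stipend 27≥11).
S6: dominated by S1 (duration 5≤5, ranking 9≤76, stipend 16≥3).
S7: not dominated.
S8: not dominated.
S9: dominated by S2 (duration 2≤4, ranking 72≤84, stipend 42≥1).
Pareto-optimal: S1, S2, S3, S7, S8 → 5.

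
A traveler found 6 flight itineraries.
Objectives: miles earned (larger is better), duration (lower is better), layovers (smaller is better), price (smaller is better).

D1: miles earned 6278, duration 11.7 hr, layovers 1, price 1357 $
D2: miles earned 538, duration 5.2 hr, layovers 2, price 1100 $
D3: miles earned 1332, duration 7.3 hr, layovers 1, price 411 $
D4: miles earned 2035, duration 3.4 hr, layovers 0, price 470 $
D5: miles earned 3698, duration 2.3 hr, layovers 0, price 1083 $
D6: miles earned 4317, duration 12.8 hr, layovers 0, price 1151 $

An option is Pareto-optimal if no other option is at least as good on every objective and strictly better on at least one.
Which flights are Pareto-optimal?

D1, D3, D4, D5, D6

D1: not dominated (best miles earned).
D2: dominated by D4 (miles earned 2035≥538, duration 3.4≤5.2, layovers 0≤2, price 470≤1100).
D3: not dominated (best price).
D4: not dominated.
D5: not dominated (best duration).
D6: not dominated.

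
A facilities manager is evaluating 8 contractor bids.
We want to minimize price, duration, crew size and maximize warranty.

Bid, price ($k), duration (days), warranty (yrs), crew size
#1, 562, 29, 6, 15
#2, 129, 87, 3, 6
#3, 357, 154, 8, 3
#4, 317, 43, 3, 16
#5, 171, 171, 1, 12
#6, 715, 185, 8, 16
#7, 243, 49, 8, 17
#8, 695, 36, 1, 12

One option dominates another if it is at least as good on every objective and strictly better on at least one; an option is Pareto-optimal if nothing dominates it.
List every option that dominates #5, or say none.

#2: price 129≤171, duration 87≤171, warranty 3≥1, crew size 6≤12 — dominates #5.
Others (#1, #3, #4, #6, #7, #8) are each worse than #5 on at least one objective.

#2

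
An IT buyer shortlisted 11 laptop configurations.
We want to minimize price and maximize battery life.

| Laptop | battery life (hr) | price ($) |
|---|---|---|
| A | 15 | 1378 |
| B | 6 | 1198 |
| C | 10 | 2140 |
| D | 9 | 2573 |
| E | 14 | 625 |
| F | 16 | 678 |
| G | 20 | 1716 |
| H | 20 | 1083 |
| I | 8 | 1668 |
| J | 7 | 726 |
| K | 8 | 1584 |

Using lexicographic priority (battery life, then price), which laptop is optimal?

H

First maximize battery life: best is 20, kept {G, H}.
Then minimize price: best is 1083, kept {H}.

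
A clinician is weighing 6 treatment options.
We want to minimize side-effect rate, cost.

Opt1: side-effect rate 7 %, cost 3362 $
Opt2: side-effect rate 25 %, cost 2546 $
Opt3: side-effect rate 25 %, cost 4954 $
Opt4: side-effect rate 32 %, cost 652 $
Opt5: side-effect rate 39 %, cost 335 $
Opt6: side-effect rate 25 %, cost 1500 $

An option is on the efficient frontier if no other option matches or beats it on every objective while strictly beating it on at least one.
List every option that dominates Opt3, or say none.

Opt1, Opt2, Opt6

Opt1: side-effect rate 7≤25, cost 3362≤4954 — dominates Opt3.
Opt2: side-effect rate 25≤25, cost 2546≤4954 — dominates Opt3.
Opt6: side-effect rate 25≤25, cost 1500≤4954 — dominates Opt3.
Others (Opt4, Opt5) are each worse than Opt3 on at least one objective.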